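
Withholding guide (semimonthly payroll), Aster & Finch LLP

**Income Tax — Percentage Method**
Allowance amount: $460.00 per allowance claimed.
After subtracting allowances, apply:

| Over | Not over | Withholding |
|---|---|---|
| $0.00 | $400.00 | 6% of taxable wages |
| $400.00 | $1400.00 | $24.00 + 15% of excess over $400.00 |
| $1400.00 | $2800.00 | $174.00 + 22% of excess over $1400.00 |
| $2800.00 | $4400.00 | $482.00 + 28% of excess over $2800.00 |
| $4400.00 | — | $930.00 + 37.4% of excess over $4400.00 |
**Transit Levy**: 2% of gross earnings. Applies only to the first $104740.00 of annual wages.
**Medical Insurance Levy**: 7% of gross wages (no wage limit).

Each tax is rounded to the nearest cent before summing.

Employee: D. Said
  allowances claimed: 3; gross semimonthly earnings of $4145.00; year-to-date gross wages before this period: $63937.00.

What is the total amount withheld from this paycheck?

Income Tax: taxable = $4145.00 − 3×$460.00 = $2765.00
  $174.00 + 22% × ($2765.00 − $1400.00) = $174.00 + 22% × $1365.00 = $474.30
Transit Levy: 2% × $4145.00 = $82.90
Medical Insurance Levy: 7% × $4145.00 = $290.15
Total: $474.30 + $82.90 + $290.15 = $847.35

$847.35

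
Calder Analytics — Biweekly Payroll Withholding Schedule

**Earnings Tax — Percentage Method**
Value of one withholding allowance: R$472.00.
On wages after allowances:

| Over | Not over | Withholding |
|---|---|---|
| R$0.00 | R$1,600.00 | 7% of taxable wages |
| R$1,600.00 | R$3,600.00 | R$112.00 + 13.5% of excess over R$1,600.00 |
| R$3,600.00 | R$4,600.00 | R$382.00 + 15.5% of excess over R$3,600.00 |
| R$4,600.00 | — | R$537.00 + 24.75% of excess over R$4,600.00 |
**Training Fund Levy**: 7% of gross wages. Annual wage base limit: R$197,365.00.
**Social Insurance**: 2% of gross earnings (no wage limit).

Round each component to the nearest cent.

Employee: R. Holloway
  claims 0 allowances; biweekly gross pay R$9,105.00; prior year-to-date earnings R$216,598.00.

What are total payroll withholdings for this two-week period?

R$1,834.09

Earnings Tax: taxable = R$9,105.00
  R$537.00 + 24.75% × (R$9,105.00 − R$4,600.00) = R$537.00 + 24.75% × R$4,505.00 = R$1,651.99
Training Fund Levy: YTD R$216,598.00 ≥ cap R$197,365.00 → R$0.00
Social Insurance: 2% × R$9,105.00 = R$182.10
Total: R$1,651.99 + R$0.00 + R$182.10 = R$1,834.09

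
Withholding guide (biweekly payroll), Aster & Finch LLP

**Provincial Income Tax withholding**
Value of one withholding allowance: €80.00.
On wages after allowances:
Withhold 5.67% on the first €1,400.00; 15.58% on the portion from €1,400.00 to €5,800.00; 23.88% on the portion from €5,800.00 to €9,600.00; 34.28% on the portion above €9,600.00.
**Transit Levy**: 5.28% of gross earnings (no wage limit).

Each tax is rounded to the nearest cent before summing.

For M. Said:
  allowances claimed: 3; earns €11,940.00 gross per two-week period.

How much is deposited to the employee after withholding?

€8,917.35

Provincial Income Tax: taxable = €11,940.00 − 3×€80.00 = €11,700.00
  €1,672.34 + 34.28% × (€11,700.00 − €9,600.00) = €1,672.34 + 34.28% × €2,100.00 = €2,392.22
Transit Levy: 5.28% × €11,940.00 = €630.43
Total withheld: €2,392.22 + €630.43 = €3,022.65
Net pay: €11,940.00 − €3,022.65 = €8,917.35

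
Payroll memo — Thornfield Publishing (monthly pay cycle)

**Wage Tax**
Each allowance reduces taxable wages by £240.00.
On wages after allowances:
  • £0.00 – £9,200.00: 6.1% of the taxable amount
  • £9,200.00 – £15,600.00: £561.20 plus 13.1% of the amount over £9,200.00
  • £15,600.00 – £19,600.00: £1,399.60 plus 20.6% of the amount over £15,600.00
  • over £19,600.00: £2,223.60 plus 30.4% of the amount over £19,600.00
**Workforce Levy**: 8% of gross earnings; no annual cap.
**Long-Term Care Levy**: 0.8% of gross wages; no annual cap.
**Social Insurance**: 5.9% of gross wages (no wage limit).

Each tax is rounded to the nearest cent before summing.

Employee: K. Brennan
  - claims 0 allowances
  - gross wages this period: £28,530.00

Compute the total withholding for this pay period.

Wage Tax: taxable = £28,530.00
  £2,223.60 + 30.4% × (£28,530.00 − £19,600.00) = £2,223.60 + 30.4% × £8,930.00 = £4,938.32
Workforce Levy: 8% × £28,530.00 = £2,282.40
Long-Term Care Levy: 0.8% × £28,530.00 = £228.24
Social Insurance: 5.9% × £28,530.00 = £1,683.27
Total: £4,938.32 + £2,282.40 + £228.24 + £1,683.27 = £9,132.23

£9,132.23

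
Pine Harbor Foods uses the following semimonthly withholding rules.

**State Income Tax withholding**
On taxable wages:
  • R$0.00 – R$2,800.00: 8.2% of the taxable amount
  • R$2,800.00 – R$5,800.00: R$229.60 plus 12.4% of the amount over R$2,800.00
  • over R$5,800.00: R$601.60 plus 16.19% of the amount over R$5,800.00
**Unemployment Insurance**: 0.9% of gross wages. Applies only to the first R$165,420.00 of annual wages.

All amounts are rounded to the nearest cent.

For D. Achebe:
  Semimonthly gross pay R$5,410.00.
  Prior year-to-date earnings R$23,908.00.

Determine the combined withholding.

R$601.93

State Income Tax: taxable = R$5,410.00
  R$229.60 + 12.4% × (R$5,410.00 − R$2,800.00) = R$229.60 + 12.4% × R$2,610.00 = R$553.24
Unemployment Insurance: 0.9% × R$5,410.00 = R$48.69
Total: R$553.24 + R$48.69 = R$601.93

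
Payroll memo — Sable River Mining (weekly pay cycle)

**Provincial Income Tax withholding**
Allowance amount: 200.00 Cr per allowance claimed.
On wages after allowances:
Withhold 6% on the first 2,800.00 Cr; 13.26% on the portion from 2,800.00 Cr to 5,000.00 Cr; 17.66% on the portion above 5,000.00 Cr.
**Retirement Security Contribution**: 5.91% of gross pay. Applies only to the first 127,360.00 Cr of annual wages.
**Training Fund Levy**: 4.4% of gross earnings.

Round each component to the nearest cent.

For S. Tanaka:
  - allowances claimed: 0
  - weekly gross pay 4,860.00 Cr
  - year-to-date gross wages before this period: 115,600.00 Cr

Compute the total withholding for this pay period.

Provincial Income Tax: taxable = 4,860.00 Cr
  168.00 Cr + 13.26% × (4,860.00 Cr − 2,800.00 Cr) = 168.00 Cr + 13.26% × 2,060.00 Cr = 441.16 Cr
Retirement Security Contribution: 5.91% × 4,860.00 Cr = 287.23 Cr
Training Fund Levy: 4.4% × 4,860.00 Cr = 213.84 Cr
Total: 441.16 Cr + 287.23 Cr + 213.84 Cr = 942.23 Cr

942.23 Cr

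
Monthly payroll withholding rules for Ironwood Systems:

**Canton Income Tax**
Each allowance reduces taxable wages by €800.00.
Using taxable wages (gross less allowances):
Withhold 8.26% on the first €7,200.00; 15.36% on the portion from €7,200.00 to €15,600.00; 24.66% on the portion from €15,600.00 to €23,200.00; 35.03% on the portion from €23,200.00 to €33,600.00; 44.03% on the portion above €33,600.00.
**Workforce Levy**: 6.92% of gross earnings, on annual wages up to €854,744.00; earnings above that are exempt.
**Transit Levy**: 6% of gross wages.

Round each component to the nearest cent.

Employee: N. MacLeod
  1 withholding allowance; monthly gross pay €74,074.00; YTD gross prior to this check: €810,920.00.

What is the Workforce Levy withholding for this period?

Workforce Levy: cap €854,744.00 − YTD €810,920.00 = €43,824.00 subject; 6.92% × €43,824.00 = €3,032.62

€3,032.62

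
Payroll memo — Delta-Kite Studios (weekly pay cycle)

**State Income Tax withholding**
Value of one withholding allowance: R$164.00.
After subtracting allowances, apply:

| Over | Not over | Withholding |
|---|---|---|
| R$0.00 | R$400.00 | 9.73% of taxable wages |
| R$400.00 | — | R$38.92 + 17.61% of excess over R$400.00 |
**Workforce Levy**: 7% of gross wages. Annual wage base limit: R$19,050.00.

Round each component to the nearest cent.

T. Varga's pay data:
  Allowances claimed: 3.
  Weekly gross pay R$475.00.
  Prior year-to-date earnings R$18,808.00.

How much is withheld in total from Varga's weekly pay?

R$16.94

State Income Tax: taxable = R$475.00 − 3×R$164.00 = R$-17.00
  Taxable ≤ 0 → R$0.00
Workforce Levy: cap R$19,050.00 − YTD R$18,808.00 = R$242.00 subject; 7% × R$242.00 = R$16.94
Total: R$0.00 + R$16.94 = R$16.94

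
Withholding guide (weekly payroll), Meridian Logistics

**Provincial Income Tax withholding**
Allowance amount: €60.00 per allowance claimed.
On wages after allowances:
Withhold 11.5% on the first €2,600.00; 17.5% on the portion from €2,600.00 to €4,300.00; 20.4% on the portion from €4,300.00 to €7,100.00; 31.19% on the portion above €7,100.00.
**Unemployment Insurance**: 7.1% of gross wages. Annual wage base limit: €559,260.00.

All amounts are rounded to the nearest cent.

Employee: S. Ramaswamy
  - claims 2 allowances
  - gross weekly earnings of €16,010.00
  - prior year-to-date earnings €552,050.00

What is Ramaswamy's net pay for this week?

Provincial Income Tax: taxable = €16,010.00 − 2×€60.00 = €15,890.00
  €1,167.70 + 31.19% × (€15,890.00 − €7,100.00) = €1,167.70 + 31.19% × €8,790.00 = €3,909.30
Unemployment Insurance: cap €559,260.00 − YTD €552,050.00 = €7,210.00 subject; 7.1% × €7,210.00 = €511.91
Total withheld: €3,909.30 + €511.91 = €4,421.21
Net pay: €16,010.00 − €4,421.21 = €11,588.79

€11,588.79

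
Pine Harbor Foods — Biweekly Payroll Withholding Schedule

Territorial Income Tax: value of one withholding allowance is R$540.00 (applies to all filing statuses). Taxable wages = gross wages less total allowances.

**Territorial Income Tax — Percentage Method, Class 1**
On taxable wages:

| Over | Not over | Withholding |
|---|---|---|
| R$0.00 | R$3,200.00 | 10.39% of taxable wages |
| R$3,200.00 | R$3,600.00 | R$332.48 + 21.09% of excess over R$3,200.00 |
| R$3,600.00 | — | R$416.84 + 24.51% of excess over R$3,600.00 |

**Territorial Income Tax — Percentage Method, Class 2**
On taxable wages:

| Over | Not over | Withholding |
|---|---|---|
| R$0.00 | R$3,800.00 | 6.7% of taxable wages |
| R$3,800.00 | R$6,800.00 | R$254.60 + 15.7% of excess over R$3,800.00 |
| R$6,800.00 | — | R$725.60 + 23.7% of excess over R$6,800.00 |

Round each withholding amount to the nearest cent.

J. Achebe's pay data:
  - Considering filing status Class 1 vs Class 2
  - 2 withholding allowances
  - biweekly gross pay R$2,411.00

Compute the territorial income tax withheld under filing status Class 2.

R$89.18

Territorial Income Tax (Class 2): taxable = R$2,411.00 − 2×R$540.00 = R$1,331.00
  6.7% × R$1,331.00 = R$89.18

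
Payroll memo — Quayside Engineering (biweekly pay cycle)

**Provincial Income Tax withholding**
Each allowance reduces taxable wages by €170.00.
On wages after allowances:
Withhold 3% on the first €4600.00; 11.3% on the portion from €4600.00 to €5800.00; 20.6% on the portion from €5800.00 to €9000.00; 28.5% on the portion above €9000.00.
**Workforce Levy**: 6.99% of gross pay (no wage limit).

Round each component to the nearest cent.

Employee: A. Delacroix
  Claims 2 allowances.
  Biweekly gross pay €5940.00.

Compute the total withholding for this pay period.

Provincial Income Tax: taxable = €5940.00 − 2×€170.00 = €5600.00
  €138.00 + 11.3% × (€5600.00 − €4600.00) = €138.00 + 11.3% × €1000.00 = €251.00
Workforce Levy: 6.99% × €5940.00 = €415.21
Total: €251.00 + €415.21 = €666.21

€666.21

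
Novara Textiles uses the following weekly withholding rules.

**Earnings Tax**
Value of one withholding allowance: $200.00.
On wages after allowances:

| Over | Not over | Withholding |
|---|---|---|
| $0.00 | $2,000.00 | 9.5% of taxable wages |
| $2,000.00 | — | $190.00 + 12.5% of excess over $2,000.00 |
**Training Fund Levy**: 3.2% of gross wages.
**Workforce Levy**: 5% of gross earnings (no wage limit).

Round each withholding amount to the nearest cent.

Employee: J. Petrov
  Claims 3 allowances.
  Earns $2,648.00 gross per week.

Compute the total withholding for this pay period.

$413.14

Earnings Tax: taxable = $2,648.00 − 3×$200.00 = $2,048.00
  $190.00 + 12.5% × ($2,048.00 − $2,000.00) = $190.00 + 12.5% × $48.00 = $196.00
Training Fund Levy: 3.2% × $2,648.00 = $84.74
Workforce Levy: 5% × $2,648.00 = $132.40
Total: $196.00 + $84.74 + $132.40 = $413.14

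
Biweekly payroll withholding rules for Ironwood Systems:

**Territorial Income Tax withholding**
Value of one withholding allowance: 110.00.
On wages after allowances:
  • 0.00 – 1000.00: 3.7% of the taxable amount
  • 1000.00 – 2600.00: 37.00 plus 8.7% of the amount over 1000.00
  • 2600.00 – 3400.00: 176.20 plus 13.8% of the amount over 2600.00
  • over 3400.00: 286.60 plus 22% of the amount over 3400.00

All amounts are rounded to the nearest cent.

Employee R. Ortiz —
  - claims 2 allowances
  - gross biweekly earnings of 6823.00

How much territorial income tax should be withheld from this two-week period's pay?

991.26

Territorial Income Tax: taxable = 6823.00 − 2×110.00 = 6603.00
  286.60 + 22% × (6603.00 − 3400.00) = 286.60 + 22% × 3203.00 = 991.26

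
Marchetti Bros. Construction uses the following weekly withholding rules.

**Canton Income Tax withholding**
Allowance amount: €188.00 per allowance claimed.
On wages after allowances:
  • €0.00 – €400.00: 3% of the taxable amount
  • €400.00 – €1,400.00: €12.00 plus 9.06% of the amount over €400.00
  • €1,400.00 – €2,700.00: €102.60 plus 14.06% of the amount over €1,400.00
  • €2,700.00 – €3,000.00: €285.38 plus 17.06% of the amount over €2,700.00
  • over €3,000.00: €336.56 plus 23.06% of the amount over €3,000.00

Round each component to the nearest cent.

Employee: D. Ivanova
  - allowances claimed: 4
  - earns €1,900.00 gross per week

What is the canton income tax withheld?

Canton Income Tax: taxable = €1,900.00 − 4×€188.00 = €1,148.00
  €12.00 + 9.06% × (€1,148.00 − €400.00) = €12.00 + 9.06% × €748.00 = €79.77

€79.77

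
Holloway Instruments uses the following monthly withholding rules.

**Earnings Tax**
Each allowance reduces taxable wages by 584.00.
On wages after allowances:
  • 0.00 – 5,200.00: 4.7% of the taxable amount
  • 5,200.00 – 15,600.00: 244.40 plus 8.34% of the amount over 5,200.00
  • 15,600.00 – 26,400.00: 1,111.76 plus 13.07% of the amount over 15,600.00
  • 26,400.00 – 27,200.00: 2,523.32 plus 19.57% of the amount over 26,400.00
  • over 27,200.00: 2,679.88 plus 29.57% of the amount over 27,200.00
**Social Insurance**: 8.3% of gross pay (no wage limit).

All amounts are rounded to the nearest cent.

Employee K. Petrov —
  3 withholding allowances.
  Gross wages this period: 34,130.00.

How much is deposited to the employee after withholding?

Earnings Tax: taxable = 34,130.00 − 3×584.00 = 32,378.00
  2,679.88 + 29.57% × (32,378.00 − 27,200.00) = 2,679.88 + 29.57% × 5,178.00 = 4,211.01
Social Insurance: 8.3% × 34,130.00 = 2,832.79
Total withheld: 4,211.01 + 2,832.79 = 7,043.80
Net pay: 34,130.00 − 7,043.80 = 27,086.20

27,086.20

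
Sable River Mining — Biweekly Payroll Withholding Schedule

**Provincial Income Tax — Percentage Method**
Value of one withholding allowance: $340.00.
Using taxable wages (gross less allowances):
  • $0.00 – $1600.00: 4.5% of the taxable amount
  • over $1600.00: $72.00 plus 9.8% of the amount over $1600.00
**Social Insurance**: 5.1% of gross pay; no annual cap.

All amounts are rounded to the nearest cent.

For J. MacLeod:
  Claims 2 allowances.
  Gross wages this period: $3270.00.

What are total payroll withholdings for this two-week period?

$335.79

Provincial Income Tax: taxable = $3270.00 − 2×$340.00 = $2590.00
  $72.00 + 9.8% × ($2590.00 − $1600.00) = $72.00 + 9.8% × $990.00 = $169.02
Social Insurance: 5.1% × $3270.00 = $166.77
Total: $169.02 + $166.77 = $335.79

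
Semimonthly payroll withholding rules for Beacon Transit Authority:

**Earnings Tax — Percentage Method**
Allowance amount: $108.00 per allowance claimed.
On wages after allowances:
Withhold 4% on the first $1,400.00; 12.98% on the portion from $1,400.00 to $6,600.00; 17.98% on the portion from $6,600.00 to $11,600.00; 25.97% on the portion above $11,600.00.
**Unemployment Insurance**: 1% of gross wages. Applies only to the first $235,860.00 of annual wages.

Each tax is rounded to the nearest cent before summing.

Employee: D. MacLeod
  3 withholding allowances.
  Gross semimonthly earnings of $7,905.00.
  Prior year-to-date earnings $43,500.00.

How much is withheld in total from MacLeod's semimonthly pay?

$986.39

Earnings Tax: taxable = $7,905.00 − 3×$108.00 = $7,581.00
  $730.96 + 17.98% × ($7,581.00 − $6,600.00) = $730.96 + 17.98% × $981.00 = $907.34
Unemployment Insurance: 1% × $7,905.00 = $79.05
Total: $907.34 + $79.05 = $986.39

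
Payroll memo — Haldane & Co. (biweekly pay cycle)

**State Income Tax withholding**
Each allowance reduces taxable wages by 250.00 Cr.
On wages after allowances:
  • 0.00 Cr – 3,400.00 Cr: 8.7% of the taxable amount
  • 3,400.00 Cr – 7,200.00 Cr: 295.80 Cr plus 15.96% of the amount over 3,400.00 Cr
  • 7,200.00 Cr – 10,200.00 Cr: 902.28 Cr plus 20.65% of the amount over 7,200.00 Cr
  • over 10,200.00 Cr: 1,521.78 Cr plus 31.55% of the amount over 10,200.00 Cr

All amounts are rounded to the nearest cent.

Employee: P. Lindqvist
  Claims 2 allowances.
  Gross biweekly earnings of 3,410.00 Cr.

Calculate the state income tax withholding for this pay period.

State Income Tax: taxable = 3,410.00 Cr − 2×250.00 Cr = 2,910.00 Cr
  8.7% × 2,910.00 Cr = 253.17 Cr

253.17 Cr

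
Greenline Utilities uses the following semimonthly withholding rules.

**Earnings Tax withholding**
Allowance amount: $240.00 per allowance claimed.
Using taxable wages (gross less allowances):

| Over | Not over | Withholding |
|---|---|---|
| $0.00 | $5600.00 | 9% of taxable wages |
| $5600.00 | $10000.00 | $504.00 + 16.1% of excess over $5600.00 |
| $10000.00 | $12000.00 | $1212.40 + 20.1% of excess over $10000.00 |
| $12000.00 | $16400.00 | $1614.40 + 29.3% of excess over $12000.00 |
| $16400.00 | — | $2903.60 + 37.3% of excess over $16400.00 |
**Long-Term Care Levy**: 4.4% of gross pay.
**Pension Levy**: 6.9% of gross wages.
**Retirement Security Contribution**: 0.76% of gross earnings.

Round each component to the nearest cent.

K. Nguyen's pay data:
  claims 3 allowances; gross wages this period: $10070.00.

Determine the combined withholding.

$2322.19

Earnings Tax: taxable = $10070.00 − 3×$240.00 = $9350.00
  $504.00 + 16.1% × ($9350.00 − $5600.00) = $504.00 + 16.1% × $3750.00 = $1107.75
Long-Term Care Levy: 4.4% × $10070.00 = $443.08
Pension Levy: 6.9% × $10070.00 = $694.83
Retirement Security Contribution: 0.76% × $10070.00 = $76.53
Total: $1107.75 + $443.08 + $694.83 + $76.53 = $2322.19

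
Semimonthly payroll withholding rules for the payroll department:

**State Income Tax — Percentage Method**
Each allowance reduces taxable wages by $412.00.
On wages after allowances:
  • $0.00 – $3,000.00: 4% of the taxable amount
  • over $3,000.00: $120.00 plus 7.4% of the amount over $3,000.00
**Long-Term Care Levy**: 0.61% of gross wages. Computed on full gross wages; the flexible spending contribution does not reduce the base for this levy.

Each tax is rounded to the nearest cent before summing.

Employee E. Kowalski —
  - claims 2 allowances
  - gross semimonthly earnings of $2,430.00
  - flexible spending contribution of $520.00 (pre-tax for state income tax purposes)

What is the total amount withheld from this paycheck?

$58.26

State Income Tax: taxable = $2,430.00 − $520.00 − 2×$412.00 = $1,086.00
  4% × $1,086.00 = $43.44
Long-Term Care Levy: 0.61% × $2,430.00 = $14.82
Total: $43.44 + $14.82 = $58.26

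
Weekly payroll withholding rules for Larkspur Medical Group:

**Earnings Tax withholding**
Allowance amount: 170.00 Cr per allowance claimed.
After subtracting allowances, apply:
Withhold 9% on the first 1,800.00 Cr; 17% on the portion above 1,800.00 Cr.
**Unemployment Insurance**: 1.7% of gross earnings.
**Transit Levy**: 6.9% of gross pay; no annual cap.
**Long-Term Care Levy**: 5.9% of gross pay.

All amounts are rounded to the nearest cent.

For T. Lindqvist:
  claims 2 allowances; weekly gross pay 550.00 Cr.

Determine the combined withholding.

Earnings Tax: taxable = 550.00 Cr − 2×170.00 Cr = 210.00 Cr
  9% × 210.00 Cr = 18.90 Cr
Unemployment Insurance: 1.7% × 550.00 Cr = 9.35 Cr
Transit Levy: 6.9% × 550.00 Cr = 37.95 Cr
Long-Term Care Levy: 5.9% × 550.00 Cr = 32.45 Cr
Total: 18.90 Cr + 9.35 Cr + 37.95 Cr + 32.45 Cr = 98.65 Cr

98.65 Cr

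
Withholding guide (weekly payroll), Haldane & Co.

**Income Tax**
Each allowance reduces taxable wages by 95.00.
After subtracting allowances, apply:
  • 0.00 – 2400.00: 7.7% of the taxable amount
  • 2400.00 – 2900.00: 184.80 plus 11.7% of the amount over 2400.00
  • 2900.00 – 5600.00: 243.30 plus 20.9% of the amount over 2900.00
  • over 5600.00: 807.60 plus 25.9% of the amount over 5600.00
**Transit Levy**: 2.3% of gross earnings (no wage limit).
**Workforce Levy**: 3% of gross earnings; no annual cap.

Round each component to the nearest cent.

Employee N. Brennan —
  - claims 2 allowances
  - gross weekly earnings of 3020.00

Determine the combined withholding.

395.17

Income Tax: taxable = 3020.00 − 2×95.00 = 2830.00
  184.80 + 11.7% × (2830.00 − 2400.00) = 184.80 + 11.7% × 430.00 = 235.11
Transit Levy: 2.3% × 3020.00 = 69.46
Workforce Levy: 3% × 3020.00 = 90.60
Total: 235.11 + 69.46 + 90.60 = 395.17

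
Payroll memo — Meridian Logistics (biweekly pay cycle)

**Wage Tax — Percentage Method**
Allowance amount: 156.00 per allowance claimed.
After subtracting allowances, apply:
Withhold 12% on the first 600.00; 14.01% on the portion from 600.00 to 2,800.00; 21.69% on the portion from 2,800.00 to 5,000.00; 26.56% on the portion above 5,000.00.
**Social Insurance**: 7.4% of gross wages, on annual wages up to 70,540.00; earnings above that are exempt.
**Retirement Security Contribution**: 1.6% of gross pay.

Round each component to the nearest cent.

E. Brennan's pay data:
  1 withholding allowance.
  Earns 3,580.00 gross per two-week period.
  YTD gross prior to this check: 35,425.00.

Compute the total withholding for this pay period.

Wage Tax: taxable = 3,580.00 − 1×156.00 = 3,424.00
  380.22 + 21.69% × (3,424.00 − 2,800.00) = 380.22 + 21.69% × 624.00 = 515.57
Social Insurance: 7.4% × 3,580.00 = 264.92
Retirement Security Contribution: 1.6% × 3,580.00 = 57.28
Total: 515.57 + 264.92 + 57.28 = 837.77

837.77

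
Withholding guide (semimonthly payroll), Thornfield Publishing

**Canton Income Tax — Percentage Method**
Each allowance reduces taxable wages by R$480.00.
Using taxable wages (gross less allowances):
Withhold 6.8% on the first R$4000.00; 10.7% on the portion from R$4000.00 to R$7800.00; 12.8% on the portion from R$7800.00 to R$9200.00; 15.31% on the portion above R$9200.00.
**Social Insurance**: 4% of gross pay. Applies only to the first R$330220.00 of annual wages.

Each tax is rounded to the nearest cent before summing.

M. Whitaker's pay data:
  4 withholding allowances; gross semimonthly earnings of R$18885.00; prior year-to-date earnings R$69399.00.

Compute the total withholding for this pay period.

R$2802.02

Canton Income Tax: taxable = R$18885.00 − 4×R$480.00 = R$16965.00
  R$857.80 + 15.31% × (R$16965.00 − R$9200.00) = R$857.80 + 15.31% × R$7765.00 = R$2046.62
Social Insurance: 4% × R$18885.00 = R$755.40
Total: R$2046.62 + R$755.40 = R$2802.02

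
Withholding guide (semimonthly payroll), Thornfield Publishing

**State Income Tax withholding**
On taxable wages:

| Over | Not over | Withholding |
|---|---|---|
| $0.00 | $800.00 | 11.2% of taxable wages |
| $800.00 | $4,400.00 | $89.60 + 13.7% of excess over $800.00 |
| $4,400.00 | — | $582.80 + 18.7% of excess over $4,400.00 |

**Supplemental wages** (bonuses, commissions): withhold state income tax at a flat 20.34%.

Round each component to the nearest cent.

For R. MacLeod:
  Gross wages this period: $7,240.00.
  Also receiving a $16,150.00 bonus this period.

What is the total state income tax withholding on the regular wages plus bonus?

State Income Tax: taxable = $7,240.00
  $582.80 + 18.7% × ($7,240.00 − $4,400.00) = $582.80 + 18.7% × $2,840.00 = $1,113.88
Supplemental (20.34% flat on bonus): 20.34% × $16,150.00 = $3,284.91
Total state income tax: $1,113.88 + $3,284.91 = $4,398.79

$4,398.79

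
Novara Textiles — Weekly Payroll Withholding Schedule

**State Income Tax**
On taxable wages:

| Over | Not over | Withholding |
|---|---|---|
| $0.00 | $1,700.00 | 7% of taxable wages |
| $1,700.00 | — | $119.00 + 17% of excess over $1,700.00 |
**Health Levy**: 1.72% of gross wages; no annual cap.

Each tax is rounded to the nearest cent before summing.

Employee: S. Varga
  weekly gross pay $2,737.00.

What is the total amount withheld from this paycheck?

State Income Tax: taxable = $2,737.00
  $119.00 + 17% × ($2,737.00 − $1,700.00) = $119.00 + 17% × $1,037.00 = $295.29
Health Levy: 1.72% × $2,737.00 = $47.08
Total: $295.29 + $47.08 = $342.37

$342.37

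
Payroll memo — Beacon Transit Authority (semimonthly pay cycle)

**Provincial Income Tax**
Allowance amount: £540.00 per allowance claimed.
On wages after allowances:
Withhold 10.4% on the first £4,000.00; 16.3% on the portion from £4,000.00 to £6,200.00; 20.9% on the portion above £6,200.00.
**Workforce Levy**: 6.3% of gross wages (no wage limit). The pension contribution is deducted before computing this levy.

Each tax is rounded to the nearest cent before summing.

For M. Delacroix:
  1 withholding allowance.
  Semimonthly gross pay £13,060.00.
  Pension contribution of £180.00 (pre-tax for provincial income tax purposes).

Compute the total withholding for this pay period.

£2,869.30

Provincial Income Tax: taxable = £13,060.00 − £180.00 − 1×£540.00 = £12,340.00
  £774.60 + 20.9% × (£12,340.00 − £6,200.00) = £774.60 + 20.9% × £6,140.00 = £2,057.86
Workforce Levy: 6.3% × £12,880.00 = £811.44
Total: £2,057.86 + £811.44 = £2,869.30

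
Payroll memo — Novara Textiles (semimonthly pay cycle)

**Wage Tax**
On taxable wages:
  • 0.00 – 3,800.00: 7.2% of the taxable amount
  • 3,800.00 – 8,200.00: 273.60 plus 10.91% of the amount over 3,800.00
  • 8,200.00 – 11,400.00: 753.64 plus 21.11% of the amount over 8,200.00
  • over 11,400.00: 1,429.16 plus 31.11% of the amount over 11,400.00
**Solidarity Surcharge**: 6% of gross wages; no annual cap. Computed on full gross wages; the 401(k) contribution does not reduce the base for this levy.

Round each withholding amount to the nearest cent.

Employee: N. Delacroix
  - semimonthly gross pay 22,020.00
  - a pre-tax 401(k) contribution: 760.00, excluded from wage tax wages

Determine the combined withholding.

Wage Tax: taxable = 22,020.00 − 760.00 = 21,260.00
  1,429.16 + 31.11% × (21,260.00 − 11,400.00) = 1,429.16 + 31.11% × 9,860.00 = 4,496.61
Solidarity Surcharge: 6% × 22,020.00 = 1,321.20
Total: 4,496.61 + 1,321.20 = 5,817.81

5,817.81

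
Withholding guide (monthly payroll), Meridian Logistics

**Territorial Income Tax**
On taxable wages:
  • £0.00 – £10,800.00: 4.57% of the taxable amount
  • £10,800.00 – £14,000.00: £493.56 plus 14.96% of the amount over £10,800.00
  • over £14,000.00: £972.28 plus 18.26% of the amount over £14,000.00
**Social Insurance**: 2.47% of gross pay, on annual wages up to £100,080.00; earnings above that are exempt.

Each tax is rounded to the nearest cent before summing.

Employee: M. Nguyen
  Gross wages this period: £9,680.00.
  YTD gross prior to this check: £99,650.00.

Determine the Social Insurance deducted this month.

£10.62

Social Insurance: cap £100,080.00 − YTD £99,650.00 = £430.00 subject; 2.47% × £430.00 = £10.62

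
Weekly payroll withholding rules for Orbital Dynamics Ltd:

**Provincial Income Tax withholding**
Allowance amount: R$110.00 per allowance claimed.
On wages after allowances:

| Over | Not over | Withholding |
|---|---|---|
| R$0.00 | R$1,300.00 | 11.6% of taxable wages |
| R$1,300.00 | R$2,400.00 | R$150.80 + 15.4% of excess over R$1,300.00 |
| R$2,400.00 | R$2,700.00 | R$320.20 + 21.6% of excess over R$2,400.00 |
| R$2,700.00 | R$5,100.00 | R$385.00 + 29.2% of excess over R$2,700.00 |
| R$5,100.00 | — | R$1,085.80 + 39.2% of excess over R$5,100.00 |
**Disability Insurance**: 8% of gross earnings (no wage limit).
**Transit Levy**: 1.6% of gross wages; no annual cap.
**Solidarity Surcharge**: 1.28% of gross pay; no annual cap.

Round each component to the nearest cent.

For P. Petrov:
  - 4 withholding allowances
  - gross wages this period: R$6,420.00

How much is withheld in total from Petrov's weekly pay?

Provincial Income Tax: taxable = R$6,420.00 − 4×R$110.00 = R$5,980.00
  R$1,085.80 + 39.2% × (R$5,980.00 − R$5,100.00) = R$1,085.80 + 39.2% × R$880.00 = R$1,430.76
Disability Insurance: 8% × R$6,420.00 = R$513.60
Transit Levy: 1.6% × R$6,420.00 = R$102.72
Solidarity Surcharge: 1.28% × R$6,420.00 = R$82.18
Total: R$1,430.76 + R$513.60 + R$102.72 + R$82.18 = R$2,129.26

R$2,129.26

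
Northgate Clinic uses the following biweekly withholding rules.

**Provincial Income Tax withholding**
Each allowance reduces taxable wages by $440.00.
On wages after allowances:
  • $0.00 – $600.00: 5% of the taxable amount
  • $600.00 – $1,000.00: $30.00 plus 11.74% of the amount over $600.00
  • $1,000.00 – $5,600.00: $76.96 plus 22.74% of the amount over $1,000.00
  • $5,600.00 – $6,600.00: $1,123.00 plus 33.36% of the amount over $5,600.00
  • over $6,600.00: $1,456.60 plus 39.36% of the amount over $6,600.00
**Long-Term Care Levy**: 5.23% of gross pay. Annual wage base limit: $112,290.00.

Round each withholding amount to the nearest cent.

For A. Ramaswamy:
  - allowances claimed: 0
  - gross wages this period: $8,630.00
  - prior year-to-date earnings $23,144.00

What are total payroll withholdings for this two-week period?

Provincial Income Tax: taxable = $8,630.00
  $1,456.60 + 39.36% × ($8,630.00 − $6,600.00) = $1,456.60 + 39.36% × $2,030.00 = $2,255.61
Long-Term Care Levy: 5.23% × $8,630.00 = $451.35
Total: $2,255.61 + $451.35 = $2,706.96

$2,706.96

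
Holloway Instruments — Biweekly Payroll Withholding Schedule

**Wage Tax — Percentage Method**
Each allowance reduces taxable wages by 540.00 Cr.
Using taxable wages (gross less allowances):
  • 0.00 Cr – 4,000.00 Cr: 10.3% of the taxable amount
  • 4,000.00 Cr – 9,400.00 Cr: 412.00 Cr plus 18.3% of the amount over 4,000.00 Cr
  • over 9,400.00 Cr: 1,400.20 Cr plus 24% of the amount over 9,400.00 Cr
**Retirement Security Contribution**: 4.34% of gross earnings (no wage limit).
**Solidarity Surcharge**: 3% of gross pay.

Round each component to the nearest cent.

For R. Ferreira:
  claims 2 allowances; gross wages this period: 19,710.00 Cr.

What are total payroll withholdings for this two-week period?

Wage Tax: taxable = 19,710.00 Cr − 2×540.00 Cr = 18,630.00 Cr
  1,400.20 Cr + 24% × (18,630.00 Cr − 9,400.00 Cr) = 1,400.20 Cr + 24% × 9,230.00 Cr = 3,615.40 Cr
Retirement Security Contribution: 4.34% × 19,710.00 Cr = 855.41 Cr
Solidarity Surcharge: 3% × 19,710.00 Cr = 591.30 Cr
Total: 3,615.40 Cr + 855.41 Cr + 591.30 Cr = 5,062.11 Cr

5,062.11 Cr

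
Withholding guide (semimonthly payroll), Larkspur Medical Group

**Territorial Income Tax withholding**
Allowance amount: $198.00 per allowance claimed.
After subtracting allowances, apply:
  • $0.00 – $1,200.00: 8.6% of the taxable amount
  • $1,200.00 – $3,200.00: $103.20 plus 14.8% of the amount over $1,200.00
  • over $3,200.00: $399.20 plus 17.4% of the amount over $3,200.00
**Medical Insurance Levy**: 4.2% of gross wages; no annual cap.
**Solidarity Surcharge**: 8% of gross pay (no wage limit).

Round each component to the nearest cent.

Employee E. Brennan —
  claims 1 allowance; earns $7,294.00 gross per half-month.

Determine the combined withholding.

$1,966.97

Territorial Income Tax: taxable = $7,294.00 − 1×$198.00 = $7,096.00
  $399.20 + 17.4% × ($7,096.00 − $3,200.00) = $399.20 + 17.4% × $3,896.00 = $1,077.10
Medical Insurance Levy: 4.2% × $7,294.00 = $306.35
Solidarity Surcharge: 8% × $7,294.00 = $583.52
Total: $1,077.10 + $306.35 + $583.52 = $1,966.97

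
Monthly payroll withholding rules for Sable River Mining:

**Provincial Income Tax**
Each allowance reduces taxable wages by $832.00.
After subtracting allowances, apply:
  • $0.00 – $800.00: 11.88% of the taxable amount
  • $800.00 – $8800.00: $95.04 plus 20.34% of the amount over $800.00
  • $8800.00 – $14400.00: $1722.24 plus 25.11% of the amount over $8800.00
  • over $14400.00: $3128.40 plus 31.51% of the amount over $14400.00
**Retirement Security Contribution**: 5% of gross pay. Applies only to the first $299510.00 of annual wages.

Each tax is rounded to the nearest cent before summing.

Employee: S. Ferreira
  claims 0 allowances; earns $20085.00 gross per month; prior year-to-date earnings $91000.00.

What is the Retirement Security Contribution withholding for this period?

Retirement Security Contribution: 5% × $20085.00 = $1004.25

$1004.25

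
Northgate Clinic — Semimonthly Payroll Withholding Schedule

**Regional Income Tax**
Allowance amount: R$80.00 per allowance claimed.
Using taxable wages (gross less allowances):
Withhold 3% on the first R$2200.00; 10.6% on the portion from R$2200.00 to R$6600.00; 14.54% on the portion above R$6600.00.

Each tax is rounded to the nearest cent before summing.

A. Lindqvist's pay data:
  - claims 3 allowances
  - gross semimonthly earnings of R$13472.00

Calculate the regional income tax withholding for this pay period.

Regional Income Tax: taxable = R$13472.00 − 3×R$80.00 = R$13232.00
  R$532.40 + 14.54% × (R$13232.00 − R$6600.00) = R$532.40 + 14.54% × R$6632.00 = R$1496.69

R$1496.69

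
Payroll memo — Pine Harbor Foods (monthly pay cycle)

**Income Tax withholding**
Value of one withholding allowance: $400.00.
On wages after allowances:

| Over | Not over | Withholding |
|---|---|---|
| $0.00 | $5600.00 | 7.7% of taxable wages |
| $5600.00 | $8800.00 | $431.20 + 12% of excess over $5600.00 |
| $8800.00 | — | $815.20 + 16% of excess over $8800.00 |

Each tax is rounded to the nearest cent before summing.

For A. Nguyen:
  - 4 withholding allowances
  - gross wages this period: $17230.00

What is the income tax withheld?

$1908.00

Income Tax: taxable = $17230.00 − 4×$400.00 = $15630.00
  $815.20 + 16% × ($15630.00 − $8800.00) = $815.20 + 16% × $6830.00 = $1908.00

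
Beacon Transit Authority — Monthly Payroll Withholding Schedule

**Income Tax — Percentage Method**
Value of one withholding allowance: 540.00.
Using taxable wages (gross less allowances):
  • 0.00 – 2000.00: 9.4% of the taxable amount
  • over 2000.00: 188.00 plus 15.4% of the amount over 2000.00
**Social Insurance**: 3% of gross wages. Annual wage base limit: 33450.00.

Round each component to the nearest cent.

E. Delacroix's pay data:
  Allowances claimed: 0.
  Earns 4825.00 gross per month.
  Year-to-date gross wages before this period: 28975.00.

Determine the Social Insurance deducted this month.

Social Insurance: cap 33450.00 − YTD 28975.00 = 4475.00 subject; 3% × 4475.00 = 134.25

134.25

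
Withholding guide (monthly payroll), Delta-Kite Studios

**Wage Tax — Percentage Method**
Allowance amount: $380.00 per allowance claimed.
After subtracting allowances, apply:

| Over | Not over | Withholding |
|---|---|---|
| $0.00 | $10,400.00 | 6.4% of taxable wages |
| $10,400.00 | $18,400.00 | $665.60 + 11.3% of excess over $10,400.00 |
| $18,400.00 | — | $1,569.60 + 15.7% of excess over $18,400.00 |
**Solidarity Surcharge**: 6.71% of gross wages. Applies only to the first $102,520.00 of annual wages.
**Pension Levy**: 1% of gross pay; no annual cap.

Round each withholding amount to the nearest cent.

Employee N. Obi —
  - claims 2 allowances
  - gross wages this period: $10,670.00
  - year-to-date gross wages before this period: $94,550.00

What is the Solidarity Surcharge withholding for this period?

$534.79

Solidarity Surcharge: cap $102,520.00 − YTD $94,550.00 = $7,970.00 subject; 6.71% × $7,970.00 = $534.79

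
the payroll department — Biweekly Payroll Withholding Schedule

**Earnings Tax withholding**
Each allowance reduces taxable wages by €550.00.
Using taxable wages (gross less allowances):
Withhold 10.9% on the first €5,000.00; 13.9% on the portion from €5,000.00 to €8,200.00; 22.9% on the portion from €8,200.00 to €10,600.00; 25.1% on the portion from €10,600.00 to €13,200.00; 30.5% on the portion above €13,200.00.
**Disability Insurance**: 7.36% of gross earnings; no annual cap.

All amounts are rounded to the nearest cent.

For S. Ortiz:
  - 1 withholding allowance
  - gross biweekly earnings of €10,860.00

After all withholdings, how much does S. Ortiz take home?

€8,587.71

Earnings Tax: taxable = €10,860.00 − 1×€550.00 = €10,310.00
  €989.80 + 22.9% × (€10,310.00 − €8,200.00) = €989.80 + 22.9% × €2,110.00 = €1,472.99
Disability Insurance: 7.36% × €10,860.00 = €799.30
Total withheld: €1,472.99 + €799.30 = €2,272.29
Net pay: €10,860.00 − €2,272.29 = €8,587.71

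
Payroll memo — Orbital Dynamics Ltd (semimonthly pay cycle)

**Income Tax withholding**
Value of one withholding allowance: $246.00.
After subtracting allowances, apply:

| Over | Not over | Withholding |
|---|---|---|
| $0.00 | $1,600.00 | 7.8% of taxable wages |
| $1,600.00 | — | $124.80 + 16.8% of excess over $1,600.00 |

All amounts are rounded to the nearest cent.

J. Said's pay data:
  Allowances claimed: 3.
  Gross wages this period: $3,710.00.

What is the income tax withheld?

Income Tax: taxable = $3,710.00 − 3×$246.00 = $2,972.00
  $124.80 + 16.8% × ($2,972.00 − $1,600.00) = $124.80 + 16.8% × $1,372.00 = $355.30

$355.30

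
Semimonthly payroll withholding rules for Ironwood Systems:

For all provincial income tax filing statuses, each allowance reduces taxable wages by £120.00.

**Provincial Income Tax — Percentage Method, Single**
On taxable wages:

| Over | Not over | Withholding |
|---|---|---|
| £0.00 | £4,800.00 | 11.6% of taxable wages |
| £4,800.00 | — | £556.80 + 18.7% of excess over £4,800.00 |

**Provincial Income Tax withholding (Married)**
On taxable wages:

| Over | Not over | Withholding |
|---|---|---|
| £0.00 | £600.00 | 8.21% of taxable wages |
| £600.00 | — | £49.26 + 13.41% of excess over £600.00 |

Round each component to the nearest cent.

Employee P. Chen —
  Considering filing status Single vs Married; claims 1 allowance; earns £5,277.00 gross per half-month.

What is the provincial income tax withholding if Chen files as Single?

Provincial Income Tax (Single): taxable = £5,277.00 − 1×£120.00 = £5,157.00
  £556.80 + 18.7% × (£5,157.00 − £4,800.00) = £556.80 + 18.7% × £357.00 = £623.56

£623.56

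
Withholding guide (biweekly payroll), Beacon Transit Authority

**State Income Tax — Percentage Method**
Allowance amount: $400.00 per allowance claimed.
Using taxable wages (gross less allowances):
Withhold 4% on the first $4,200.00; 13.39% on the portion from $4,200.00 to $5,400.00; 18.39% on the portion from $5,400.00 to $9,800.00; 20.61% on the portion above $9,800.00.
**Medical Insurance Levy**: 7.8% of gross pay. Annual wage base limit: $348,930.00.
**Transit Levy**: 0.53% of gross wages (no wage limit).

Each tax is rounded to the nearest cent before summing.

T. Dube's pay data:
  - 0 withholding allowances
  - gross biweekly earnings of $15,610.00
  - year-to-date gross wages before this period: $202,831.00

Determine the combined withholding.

$3,635.59

State Income Tax: taxable = $15,610.00
  $1,137.84 + 20.61% × ($15,610.00 − $9,800.00) = $1,137.84 + 20.61% × $5,810.00 = $2,335.28
Medical Insurance Levy: 7.8% × $15,610.00 = $1,217.58
Transit Levy: 0.53% × $15,610.00 = $82.73
Total: $2,335.28 + $1,217.58 + $82.73 = $3,635.59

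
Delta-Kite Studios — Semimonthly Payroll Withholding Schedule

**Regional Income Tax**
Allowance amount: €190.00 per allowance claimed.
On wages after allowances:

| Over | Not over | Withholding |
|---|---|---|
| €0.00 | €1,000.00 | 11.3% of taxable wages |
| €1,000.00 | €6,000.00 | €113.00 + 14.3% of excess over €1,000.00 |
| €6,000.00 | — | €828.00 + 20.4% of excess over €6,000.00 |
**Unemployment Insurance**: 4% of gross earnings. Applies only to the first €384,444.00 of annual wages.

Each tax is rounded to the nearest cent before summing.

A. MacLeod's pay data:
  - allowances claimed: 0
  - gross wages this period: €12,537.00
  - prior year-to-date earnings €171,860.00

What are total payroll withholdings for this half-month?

Regional Income Tax: taxable = €12,537.00
  €828.00 + 20.4% × (€12,537.00 − €6,000.00) = €828.00 + 20.4% × €6,537.00 = €2,161.55
Unemployment Insurance: 4% × €12,537.00 = €501.48
Total: €2,161.55 + €501.48 = €2,663.03

€2,663.03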